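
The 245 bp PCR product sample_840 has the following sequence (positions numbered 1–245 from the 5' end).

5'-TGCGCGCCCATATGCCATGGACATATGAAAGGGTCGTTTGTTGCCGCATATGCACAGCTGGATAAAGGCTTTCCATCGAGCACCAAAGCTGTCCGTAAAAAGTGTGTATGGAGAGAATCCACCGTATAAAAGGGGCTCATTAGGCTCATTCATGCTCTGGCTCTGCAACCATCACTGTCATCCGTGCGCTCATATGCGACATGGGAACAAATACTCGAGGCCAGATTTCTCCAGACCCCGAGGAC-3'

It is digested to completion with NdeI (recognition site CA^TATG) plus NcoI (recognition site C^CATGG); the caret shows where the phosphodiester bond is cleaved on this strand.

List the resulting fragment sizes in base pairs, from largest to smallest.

NdeI sites (CATATG) start at positions 9, 22, 47, 191.
NdeI cuts after base 2 of each site, so after positions 10, 23, 48, 192.
The NcoI site (CCATGG) starts at position 15.
NcoI cuts after the first base of each site, so after position 15.
Combined cut positions: 10, 15, 23, 48, 192.
Linear molecule, 5 cuts → 6 fragments:
  1–10 → 10 bp
  11–15 → 5 bp
  16–23 → 8 bp
  24–48 → 25 bp
  49–192 → 144 bp
  193–245 → 53 bp
Sorted largest to smallest: 144, 53, 25, 10, 8, 5 bp.

144, 53, 25, 10, 8, 5 bp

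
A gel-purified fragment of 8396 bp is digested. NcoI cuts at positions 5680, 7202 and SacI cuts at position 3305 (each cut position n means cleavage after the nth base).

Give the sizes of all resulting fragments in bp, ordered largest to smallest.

3305, 2375, 1522, 1194 bp

Combined cut positions (sorted): 3305, 5680, 7202.
Linear molecule, 3 cuts → 4 fragments:
  3305 − 0 = 3305 bp
  5680 − 3305 = 2375 bp
  7202 − 5680 = 1522 bp
  8396 − 7202 = 1194 bp
Sorted largest to smallest: 3305, 2375, 1522, 1194 bp.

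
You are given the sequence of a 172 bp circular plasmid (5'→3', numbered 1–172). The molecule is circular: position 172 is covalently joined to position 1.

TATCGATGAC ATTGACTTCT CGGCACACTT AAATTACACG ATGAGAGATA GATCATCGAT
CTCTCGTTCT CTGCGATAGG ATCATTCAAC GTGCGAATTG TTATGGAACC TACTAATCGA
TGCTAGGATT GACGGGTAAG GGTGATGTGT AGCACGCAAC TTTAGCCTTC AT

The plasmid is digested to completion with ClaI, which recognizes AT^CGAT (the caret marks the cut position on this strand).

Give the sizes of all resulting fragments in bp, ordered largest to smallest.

ClaI sites (ATCGAT) start at positions 2, 55, 116.
ClaI cuts after base 2 of each site, so after positions 3, 56, 117.
Circular molecule, 3 cuts → 3 fragments:
  4–56 → 53 bp
  57–117 → 61 bp
  118–172 then 1–3 → 55 + 3 = 58 bp
Sorted largest to smallest: 61, 58, 53 bp.

61, 58, 53 bp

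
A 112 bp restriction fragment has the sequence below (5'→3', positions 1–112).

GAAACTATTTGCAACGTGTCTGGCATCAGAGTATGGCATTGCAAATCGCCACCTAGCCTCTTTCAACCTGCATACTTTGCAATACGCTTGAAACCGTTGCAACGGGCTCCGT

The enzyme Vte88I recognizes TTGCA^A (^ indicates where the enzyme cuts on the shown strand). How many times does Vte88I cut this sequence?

4

TTGCAA occurs starting at positions 9, 39, 77, 97.
Vte88I cuts at 4 sites.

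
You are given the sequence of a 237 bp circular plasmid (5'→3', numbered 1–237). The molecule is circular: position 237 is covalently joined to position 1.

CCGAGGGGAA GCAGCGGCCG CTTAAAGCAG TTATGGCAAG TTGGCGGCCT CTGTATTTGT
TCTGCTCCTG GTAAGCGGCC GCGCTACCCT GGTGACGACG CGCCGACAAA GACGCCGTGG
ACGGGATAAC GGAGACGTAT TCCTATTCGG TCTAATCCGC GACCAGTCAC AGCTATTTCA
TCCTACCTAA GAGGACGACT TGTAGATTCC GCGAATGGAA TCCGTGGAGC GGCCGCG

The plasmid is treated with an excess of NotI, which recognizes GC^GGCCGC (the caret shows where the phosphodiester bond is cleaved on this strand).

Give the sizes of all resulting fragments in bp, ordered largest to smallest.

154, 61, 22 bp

NotI sites (GCGGCCGC) start at positions 14, 75, 229.
NotI cuts after base 2 of each site, so after positions 15, 76, 230.
Circular molecule, 3 cuts → 3 fragments:
  16–76 → 61 bp
  77–230 → 154 bp
  231–237 then 1–15 → 7 + 15 = 22 bp
Sorted largest to smallest: 154, 61, 22 bp.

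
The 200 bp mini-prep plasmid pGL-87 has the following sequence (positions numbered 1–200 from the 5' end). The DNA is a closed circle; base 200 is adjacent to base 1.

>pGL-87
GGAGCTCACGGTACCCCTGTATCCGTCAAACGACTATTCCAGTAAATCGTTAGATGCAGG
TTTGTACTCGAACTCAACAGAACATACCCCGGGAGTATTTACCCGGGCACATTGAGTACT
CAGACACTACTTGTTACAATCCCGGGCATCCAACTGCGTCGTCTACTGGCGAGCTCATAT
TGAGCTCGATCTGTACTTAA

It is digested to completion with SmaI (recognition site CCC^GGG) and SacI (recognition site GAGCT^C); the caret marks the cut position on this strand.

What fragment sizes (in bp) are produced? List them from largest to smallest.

SmaI sites (CCCGGG) start at positions 88, 102, 141.
SmaI cuts after base 3 of each site, so after positions 90, 104, 143.
SacI sites (GAGCTC) start at positions 2, 171, 182.
SacI cuts after base 5 of each site (before the last base), so after positions 6, 175, 186.
Combined cut positions: 6, 90, 104, 143, 175, 186.
Circular molecule, 6 cuts → 6 fragments:
  7–90 → 84 bp
  91–104 → 14 bp
  105–143 → 39 bp
  144–175 → 32 bp
  176–186 → 11 bp
  187–200 then 1–6 → 14 + 6 = 20 bp
Sorted largest to smallest: 84, 39, 32, 20, 14, 11 bp.

84, 39, 32, 20, 14, 11 bp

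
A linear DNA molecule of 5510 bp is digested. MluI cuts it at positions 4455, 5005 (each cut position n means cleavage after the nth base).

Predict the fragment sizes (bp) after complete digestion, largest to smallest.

4455, 550, 505 bp

Linear molecule, 2 cuts → 3 fragments:
  4455 − 0 = 4455 bp
  5005 − 4455 = 550 bp
  5510 − 5005 = 505 bp
Sorted largest to smallest: 4455, 550, 505 bp.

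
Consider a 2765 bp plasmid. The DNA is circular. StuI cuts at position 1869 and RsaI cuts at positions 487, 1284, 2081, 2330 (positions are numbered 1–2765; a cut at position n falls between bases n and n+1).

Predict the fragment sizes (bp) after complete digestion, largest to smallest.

Combined cut positions (sorted): 487, 1284, 1869, 2081, 2330.
Circular molecule, 5 cuts → 5 fragments:
  1284 − 487 = 797 bp
  1869 − 1284 = 585 bp
  2081 − 1869 = 212 bp
  2330 − 2081 = 249 bp
  wrap: 2765 − 2330 + 487 = 922 bp
Sorted largest to smallest: 922, 797, 585, 249, 212 bp.

922, 797, 585, 249, 212 bp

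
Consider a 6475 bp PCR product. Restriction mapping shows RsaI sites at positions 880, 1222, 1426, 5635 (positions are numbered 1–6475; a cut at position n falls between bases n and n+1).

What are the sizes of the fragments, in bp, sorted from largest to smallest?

4209, 880, 840, 342, 204 bp

Linear molecule, 4 cuts → 5 fragments:
  880 − 0 = 880 bp
  1222 − 880 = 342 bp
  1426 − 1222 = 204 bp
  5635 − 1426 = 4209 bp
  6475 − 5635 = 840 bp
Sorted largest to smallest: 4209, 880, 840, 342, 204 bp.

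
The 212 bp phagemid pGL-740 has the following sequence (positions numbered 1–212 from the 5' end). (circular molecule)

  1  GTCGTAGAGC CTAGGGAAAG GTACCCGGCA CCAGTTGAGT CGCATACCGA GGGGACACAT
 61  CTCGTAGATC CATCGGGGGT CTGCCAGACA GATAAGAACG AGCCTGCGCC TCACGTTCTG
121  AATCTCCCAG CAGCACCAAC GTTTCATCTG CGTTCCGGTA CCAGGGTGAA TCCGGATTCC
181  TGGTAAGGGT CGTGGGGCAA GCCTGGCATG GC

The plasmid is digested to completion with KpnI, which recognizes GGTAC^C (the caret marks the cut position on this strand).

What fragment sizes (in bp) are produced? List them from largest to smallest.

KpnI sites (GGTACC) start at positions 20, 157.
KpnI cuts after base 5 of each site (before the last base), so after positions 24, 161.
Circular molecule, 2 cuts → 2 fragments:
  25–161 → 137 bp
  162–212 then 1–24 → 51 + 24 = 75 bp
Sorted largest to smallest: 137, 75 bp.

137, 75 bp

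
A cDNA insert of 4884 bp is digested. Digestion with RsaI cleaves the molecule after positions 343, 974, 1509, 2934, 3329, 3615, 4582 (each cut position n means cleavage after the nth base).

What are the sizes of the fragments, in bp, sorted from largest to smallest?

1425, 967, 631, 535, 395, 343, 302, 286 bp

Linear molecule, 7 cuts → 8 fragments:
  343 − 0 = 343 bp
  974 − 343 = 631 bp
  1509 − 974 = 535 bp
  2934 − 1509 = 1425 bp
  3329 − 2934 = 395 bp
  3615 − 3329 = 286 bp
  4582 − 3615 = 967 bp
  4884 − 4582 = 302 bp
Sorted largest to smallest: 1425, 967, 631, 535, 395, 343, 302, 286 bp.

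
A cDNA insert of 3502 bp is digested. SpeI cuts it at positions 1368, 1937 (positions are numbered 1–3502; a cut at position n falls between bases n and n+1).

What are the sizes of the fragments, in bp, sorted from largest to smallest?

1565, 1368, 569 bp

Linear molecule, 2 cuts → 3 fragments:
  1368 − 0 = 1368 bp
  1937 − 1368 = 569 bp
  3502 − 1937 = 1565 bp
Sorted largest to smallest: 1565, 1368, 569 bp.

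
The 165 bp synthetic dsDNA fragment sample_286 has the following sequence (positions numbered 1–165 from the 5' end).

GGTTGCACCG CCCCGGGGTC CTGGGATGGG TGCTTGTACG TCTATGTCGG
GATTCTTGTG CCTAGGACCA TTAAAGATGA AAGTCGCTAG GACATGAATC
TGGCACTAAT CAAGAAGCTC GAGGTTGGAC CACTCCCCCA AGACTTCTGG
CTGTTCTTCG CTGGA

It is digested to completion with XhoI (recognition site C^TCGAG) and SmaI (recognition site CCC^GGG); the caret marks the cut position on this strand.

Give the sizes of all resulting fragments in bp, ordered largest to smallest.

104, 47, 14 bp

The XhoI site (CTCGAG) starts at position 118.
XhoI cuts after the first base of each site, so after position 118.
The SmaI site (CCCGGG) starts at position 12.
SmaI cuts after base 3 of each site, so after position 14.
Combined cut positions: 14, 118.
Linear molecule, 2 cuts → 3 fragments:
  1–14 → 14 bp
  15–118 → 104 bp
  119–165 → 47 bp
Sorted largest to smallest: 104, 47, 14 bp.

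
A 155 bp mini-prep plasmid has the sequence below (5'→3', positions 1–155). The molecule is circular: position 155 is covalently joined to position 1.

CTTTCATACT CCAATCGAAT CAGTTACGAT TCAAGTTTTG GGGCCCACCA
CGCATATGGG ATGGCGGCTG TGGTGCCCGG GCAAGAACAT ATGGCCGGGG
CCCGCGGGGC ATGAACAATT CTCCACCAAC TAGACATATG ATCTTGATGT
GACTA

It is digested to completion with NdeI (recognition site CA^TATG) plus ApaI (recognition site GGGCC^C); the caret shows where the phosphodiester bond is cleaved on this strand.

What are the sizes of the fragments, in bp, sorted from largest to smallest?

NdeI sites (CATATG) start at positions 53, 88, 135.
NdeI cuts after base 2 of each site, so after positions 54, 89, 136.
ApaI sites (GGGCCC) start at positions 41, 98.
ApaI cuts after base 5 of each site (before the last base), so after positions 45, 102.
Combined cut positions: 45, 54, 89, 102, 136.
Circular molecule, 5 cuts → 5 fragments:
  46–54 → 9 bp
  55–89 → 35 bp
  90–102 → 13 bp
  103–136 → 34 bp
  137–155 then 1–45 → 19 + 45 = 64 bp
Sorted largest to smallest: 64, 35, 34, 13, 9 bp.

64, 35, 34, 13, 9 bp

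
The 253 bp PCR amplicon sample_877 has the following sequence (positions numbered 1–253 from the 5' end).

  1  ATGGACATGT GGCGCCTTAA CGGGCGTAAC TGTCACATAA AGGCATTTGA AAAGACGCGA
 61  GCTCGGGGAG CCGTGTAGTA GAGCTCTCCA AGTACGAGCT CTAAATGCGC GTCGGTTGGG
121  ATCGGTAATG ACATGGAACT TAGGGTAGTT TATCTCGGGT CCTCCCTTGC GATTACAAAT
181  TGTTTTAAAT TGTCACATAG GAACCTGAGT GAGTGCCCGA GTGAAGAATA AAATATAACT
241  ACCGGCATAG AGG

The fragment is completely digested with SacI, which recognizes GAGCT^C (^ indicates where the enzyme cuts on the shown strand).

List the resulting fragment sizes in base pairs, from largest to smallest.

153, 63, 22, 15 bp

SacI sites (GAGCTC) start at positions 59, 81, 96.
SacI cuts after base 5 of each site (before the last base), so after positions 63, 85, 100.
Linear molecule, 3 cuts → 4 fragments:
  1–63 → 63 bp
  64–85 → 22 bp
  86–100 → 15 bp
  101–253 → 153 bp
Sorted largest to smallest: 153, 63, 22, 15 bp.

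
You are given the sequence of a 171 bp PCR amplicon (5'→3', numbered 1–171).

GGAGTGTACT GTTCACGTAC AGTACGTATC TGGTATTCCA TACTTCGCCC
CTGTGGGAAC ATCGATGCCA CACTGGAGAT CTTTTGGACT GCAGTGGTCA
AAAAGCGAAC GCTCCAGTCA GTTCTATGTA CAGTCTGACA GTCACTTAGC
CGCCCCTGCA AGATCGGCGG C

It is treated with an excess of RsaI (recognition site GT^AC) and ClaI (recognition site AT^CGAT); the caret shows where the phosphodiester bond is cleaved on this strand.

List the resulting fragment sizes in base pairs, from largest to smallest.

67, 42, 39, 11, 7, 5 bp

RsaI sites (GTAC) start at positions 6, 17, 22, 128.
RsaI cuts after base 2 of each site, so after positions 7, 18, 23, 129.
The ClaI site (ATCGAT) starts at position 61.
ClaI cuts after base 2 of each site, so after position 62.
Combined cut positions: 7, 18, 23, 62, 129.
Linear molecule, 5 cuts → 6 fragments:
  1–7 → 7 bp
  8–18 → 11 bp
  19–23 → 5 bp
  24–62 → 39 bp
  63–129 → 67 bp
  130–171 → 42 bp
Sorted largest to smallest: 67, 42, 39, 11, 7, 5 bp.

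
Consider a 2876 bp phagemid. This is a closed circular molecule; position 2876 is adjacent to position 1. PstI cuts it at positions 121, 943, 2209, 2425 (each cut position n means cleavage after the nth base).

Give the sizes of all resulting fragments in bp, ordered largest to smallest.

Circular molecule, 4 cuts → 4 fragments:
  943 − 121 = 822 bp
  2209 − 943 = 1266 bp
  2425 − 2209 = 216 bp
  wrap: 2876 − 2425 + 121 = 572 bp
Sorted largest to smallest: 1266, 822, 572, 216 bp.

1266, 822, 572, 216 bp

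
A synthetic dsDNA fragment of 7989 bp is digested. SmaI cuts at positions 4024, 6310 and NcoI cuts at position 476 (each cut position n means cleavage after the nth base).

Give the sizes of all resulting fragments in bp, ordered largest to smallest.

3548, 2286, 1679, 476 bp

Combined cut positions (sorted): 476, 4024, 6310.
Linear molecule, 3 cuts → 4 fragments:
  476 − 0 = 476 bp
  4024 − 476 = 3548 bp
  6310 − 4024 = 2286 bp
  7989 − 6310 = 1679 bp
Sorted largest to smallest: 3548, 2286, 1679, 476 bp.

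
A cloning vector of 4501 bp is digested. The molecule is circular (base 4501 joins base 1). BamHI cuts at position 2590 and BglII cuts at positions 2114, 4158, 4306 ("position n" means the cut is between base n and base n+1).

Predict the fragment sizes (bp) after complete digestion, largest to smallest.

2309, 1568, 476, 148 bp

Combined cut positions (sorted): 2114, 2590, 4158, 4306.
Circular molecule, 4 cuts → 4 fragments:
  2590 − 2114 = 476 bp
  4158 − 2590 = 1568 bp
  4306 − 4158 = 148 bp
  wrap: 4501 − 4306 + 2114 = 2309 bp
Sorted largest to smallest: 2309, 1568, 476, 148 bp.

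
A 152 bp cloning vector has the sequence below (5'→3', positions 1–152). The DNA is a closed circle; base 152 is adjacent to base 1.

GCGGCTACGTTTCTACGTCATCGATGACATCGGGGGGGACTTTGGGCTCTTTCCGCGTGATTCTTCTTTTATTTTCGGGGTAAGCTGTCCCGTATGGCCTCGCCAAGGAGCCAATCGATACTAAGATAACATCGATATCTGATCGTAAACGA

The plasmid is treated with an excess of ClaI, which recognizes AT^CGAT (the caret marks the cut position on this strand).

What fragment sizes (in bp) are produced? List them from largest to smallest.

94, 41, 17 bp

ClaI sites (ATCGAT) start at positions 20, 114, 131.
ClaI cuts after base 2 of each site, so after positions 21, 115, 132.
Circular molecule, 3 cuts → 3 fragments:
  22–115 → 94 bp
  116–132 → 17 bp
  133–152 then 1–21 → 20 + 21 = 41 bp
Sorted largest to smallest: 94, 41, 17 bp.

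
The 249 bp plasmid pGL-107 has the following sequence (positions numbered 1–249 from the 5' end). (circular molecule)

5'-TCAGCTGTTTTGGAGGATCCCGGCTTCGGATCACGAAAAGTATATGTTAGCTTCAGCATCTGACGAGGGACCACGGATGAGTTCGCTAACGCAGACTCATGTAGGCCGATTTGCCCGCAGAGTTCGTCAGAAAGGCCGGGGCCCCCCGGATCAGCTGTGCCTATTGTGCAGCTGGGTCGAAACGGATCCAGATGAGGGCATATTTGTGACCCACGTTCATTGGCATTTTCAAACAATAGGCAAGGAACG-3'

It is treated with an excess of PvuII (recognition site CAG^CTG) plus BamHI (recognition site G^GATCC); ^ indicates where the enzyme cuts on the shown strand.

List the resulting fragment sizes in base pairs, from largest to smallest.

139, 69, 17, 13, 11 bp

PvuII sites (CAGCTG) start at positions 2, 152, 169.
PvuII cuts after base 3 of each site, so after positions 4, 154, 171.
BamHI sites (GGATCC) start at positions 15, 184.
BamHI cuts after the first base of each site, so after positions 15, 184.
Combined cut positions: 4, 15, 154, 171, 184.
Circular molecule, 5 cuts → 5 fragments:
  5–15 → 11 bp
  16–154 → 139 bp
  155–171 → 17 bp
  172–184 → 13 bp
  185–249 then 1–4 → 65 + 4 = 69 bp
Sorted largest to smallest: 139, 69, 17, 13, 11 bp.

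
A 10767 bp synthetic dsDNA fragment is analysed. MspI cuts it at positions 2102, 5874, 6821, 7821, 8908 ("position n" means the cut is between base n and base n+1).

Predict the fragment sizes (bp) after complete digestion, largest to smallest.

3772, 2102, 1859, 1087, 1000, 947 bp

Linear molecule, 5 cuts → 6 fragments:
  2102 − 0 = 2102 bp
  5874 − 2102 = 3772 bp
  6821 − 5874 = 947 bp
  7821 − 6821 = 1000 bp
  8908 − 7821 = 1087 bp
  10767 − 8908 = 1859 bp
Sorted largest to smallest: 3772, 2102, 1859, 1087, 1000, 947 bp.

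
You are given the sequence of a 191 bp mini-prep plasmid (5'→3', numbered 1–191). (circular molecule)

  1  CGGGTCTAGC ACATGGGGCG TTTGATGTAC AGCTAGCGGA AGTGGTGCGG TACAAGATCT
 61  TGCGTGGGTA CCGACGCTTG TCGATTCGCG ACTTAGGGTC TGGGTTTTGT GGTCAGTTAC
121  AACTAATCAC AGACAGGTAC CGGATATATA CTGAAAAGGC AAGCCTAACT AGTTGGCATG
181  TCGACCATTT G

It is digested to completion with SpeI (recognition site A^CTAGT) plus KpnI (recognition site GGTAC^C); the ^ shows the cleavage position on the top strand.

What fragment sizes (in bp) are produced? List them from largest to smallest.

94, 69, 28 bp

The SpeI site (ACTAGT) starts at position 168.
SpeI cuts after the first base of each site, so after position 168.
KpnI sites (GGTACC) start at positions 67, 136.
KpnI cuts after base 5 of each site (before the last base), so after positions 71, 140.
Combined cut positions: 71, 140, 168.
Circular molecule, 3 cuts → 3 fragments:
  72–140 → 69 bp
  141–168 → 28 bp
  169–191 then 1–71 → 23 + 71 = 94 bp
Sorted largest to smallest: 94, 69, 28 bp.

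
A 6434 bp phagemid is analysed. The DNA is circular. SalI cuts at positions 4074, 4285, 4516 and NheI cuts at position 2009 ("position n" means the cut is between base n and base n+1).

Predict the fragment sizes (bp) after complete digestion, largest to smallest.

3927, 2065, 231, 211 bp

Combined cut positions (sorted): 2009, 4074, 4285, 4516.
Circular molecule, 4 cuts → 4 fragments:
  4074 − 2009 = 2065 bp
  4285 − 4074 = 211 bp
  4516 − 4285 = 231 bp
  wrap: 6434 − 4516 + 2009 = 3927 bp
Sorted largest to smallest: 3927, 2065, 231, 211 bp.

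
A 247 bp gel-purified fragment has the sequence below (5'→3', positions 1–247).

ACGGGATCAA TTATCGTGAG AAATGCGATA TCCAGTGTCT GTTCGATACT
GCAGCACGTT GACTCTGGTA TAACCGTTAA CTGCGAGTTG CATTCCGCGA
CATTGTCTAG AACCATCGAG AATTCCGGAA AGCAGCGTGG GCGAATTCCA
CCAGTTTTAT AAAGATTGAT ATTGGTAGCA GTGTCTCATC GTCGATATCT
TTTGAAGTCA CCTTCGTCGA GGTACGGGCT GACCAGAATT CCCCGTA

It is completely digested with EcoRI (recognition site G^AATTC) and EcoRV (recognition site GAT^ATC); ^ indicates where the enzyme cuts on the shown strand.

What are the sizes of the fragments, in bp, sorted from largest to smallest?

91, 53, 40, 29, 23, 11 bp

EcoRI sites (GAATTC) start at positions 120, 143, 236.
EcoRI cuts after the first base of each site, so after positions 120, 143, 236.
EcoRV sites (GATATC) start at positions 27, 194.
EcoRV cuts after base 3 of each site, so after positions 29, 196.
Combined cut positions: 29, 120, 143, 196, 236.
Linear molecule, 5 cuts → 6 fragments:
  1–29 → 29 bp
  30–120 → 91 bp
  121–143 → 23 bp
  144–196 → 53 bp
  197–236 → 40 bp
  237–247 → 11 bp
Sorted largest to smallest: 91, 53, 40, 29, 23, 11 bp.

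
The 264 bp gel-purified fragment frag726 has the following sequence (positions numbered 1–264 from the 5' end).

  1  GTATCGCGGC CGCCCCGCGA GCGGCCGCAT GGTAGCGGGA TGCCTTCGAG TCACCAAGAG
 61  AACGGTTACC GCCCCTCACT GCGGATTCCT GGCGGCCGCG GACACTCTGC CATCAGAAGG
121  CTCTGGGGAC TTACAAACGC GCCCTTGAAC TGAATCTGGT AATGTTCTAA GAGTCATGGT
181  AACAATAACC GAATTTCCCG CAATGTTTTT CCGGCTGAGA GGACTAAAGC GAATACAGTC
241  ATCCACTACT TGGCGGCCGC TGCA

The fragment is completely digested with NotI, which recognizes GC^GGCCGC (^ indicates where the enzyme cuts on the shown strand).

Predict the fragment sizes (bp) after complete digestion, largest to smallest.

161, 71, 15, 10, 7 bp

NotI sites (GCGGCCGC) start at positions 6, 21, 92, 253.
NotI cuts after base 2 of each site, so after positions 7, 22, 93, 254.
Linear molecule, 4 cuts → 5 fragments:
  1–7 → 7 bp
  8–22 → 15 bp
  23–93 → 71 bp
  94–254 → 161 bp
  255–264 → 10 bp
Sorted largest to smallest: 161, 71, 15, 10, 7 bp.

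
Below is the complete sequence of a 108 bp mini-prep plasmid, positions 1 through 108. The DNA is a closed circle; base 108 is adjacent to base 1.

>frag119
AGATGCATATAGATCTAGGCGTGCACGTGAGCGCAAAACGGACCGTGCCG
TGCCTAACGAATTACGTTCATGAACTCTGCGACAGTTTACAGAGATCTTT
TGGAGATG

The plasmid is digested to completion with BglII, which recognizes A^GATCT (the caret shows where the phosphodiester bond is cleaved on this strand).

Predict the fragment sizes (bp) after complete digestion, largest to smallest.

82, 26 bp

BglII sites (AGATCT) start at positions 11, 93.
BglII cuts after the first base of each site, so after positions 11, 93.
Circular molecule, 2 cuts → 2 fragments:
  12–93 → 82 bp
  94–108 then 1–11 → 15 + 11 = 26 bp
Sorted largest to smallest: 82, 26 bp.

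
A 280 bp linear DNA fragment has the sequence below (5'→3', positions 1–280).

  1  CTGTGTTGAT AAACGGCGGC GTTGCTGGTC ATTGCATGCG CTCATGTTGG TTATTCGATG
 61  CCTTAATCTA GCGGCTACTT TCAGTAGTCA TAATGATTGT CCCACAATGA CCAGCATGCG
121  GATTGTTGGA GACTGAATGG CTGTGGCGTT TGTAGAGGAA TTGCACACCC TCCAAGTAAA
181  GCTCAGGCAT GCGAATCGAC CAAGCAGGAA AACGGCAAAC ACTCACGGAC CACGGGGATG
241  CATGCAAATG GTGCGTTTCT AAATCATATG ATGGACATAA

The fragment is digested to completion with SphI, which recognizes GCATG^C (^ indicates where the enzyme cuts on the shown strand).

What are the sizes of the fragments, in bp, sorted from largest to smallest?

80, 73, 53, 38, 36 bp

SphI sites (GCATGC) start at positions 34, 114, 187, 240.
SphI cuts after base 5 of each site (before the last base), so after positions 38, 118, 191, 244.
Linear molecule, 4 cuts → 5 fragments:
  1–38 → 38 bp
  39–118 → 80 bp
  119–191 → 73 bp
  192–244 → 53 bp
  245–280 → 36 bp
Sorted largest to smallest: 80, 73, 53, 38, 36 bp.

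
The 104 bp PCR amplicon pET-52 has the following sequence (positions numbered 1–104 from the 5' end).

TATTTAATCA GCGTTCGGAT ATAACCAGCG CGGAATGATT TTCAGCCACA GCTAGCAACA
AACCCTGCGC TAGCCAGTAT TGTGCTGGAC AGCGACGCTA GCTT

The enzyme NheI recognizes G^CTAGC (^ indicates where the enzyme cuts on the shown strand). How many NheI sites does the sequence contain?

GCTAGC occurs starting at positions 51, 69, 97.
NheI cuts at 3 sites.

3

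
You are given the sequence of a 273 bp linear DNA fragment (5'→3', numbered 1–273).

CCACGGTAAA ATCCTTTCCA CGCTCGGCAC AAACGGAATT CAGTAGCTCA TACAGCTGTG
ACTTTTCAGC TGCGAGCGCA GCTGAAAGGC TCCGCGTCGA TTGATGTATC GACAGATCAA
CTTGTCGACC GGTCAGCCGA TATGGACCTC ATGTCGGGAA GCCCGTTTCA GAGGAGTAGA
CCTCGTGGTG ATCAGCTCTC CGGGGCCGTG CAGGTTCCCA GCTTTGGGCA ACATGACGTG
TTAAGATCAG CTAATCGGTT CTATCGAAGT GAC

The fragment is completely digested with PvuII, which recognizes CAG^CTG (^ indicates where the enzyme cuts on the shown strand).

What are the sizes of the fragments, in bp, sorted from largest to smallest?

192, 55, 14, 12 bp

PvuII sites (CAGCTG) start at positions 53, 67, 79.
PvuII cuts after base 3 of each site, so after positions 55, 69, 81.
Linear molecule, 3 cuts → 4 fragments:
  1–55 → 55 bp
  56–69 → 14 bp
  70–81 → 12 bp
  82–273 → 192 bp
Sorted largest to smallest: 192, 55, 14, 12 bp.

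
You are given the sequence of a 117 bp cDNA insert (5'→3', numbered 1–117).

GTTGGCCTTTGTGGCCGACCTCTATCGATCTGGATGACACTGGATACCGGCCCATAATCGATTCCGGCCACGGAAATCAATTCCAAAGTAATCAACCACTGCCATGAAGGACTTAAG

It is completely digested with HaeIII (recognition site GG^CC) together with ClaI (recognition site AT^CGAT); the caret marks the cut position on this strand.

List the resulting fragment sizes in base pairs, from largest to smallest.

HaeIII sites (GGCC) start at positions 4, 13, 49, 66.
HaeIII cuts after base 2 of each site, so after positions 5, 14, 50, 67.
ClaI sites (ATCGAT) start at positions 24, 57.
ClaI cuts after base 2 of each site, so after positions 25, 58.
Combined cut positions: 5, 14, 25, 50, 58, 67.
Linear molecule, 6 cuts → 7 fragments:
  1–5 → 5 bp
  6–14 → 9 bp
  15–25 → 11 bp
  26–50 → 25 bp
  51–58 → 8 bp
  59–67 → 9 bp
  68–117 → 50 bp
Sorted largest to smallest: 50, 25, 11, 9, 9, 8, 5 bp.

50, 25, 11, 9, 9, 8, 5 bp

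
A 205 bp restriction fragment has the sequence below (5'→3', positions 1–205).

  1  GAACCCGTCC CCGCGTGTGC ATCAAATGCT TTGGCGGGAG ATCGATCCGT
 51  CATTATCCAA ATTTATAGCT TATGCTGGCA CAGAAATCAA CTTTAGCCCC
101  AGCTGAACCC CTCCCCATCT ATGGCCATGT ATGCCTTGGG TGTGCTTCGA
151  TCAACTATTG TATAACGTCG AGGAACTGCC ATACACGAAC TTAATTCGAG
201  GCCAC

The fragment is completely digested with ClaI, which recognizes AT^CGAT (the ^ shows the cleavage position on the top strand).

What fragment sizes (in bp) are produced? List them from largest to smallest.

163, 42 bp

The ClaI site (ATCGAT) starts at position 41.
ClaI cuts after base 2 of each site, so after position 42.
Linear molecule, 1 cut → 2 fragments:
  1–42 → 42 bp
  43–205 → 163 bp
Sorted largest to smallest: 163, 42 bp.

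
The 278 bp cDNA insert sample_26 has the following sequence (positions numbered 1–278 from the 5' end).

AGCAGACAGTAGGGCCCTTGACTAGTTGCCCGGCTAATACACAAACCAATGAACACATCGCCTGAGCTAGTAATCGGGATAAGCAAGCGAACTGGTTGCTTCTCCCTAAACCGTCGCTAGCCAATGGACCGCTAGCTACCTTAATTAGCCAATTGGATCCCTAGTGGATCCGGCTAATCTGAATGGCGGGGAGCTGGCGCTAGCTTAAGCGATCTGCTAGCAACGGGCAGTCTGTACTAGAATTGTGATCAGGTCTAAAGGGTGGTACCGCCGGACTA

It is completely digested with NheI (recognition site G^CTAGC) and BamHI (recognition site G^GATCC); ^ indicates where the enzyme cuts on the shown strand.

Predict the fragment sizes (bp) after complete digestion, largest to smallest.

NheI sites (GCTAGC) start at positions 116, 131, 199, 216.
NheI cuts after the first base of each site, so after positions 116, 131, 199, 216.
BamHI sites (GGATCC) start at positions 155, 166.
BamHI cuts after the first base of each site, so after positions 155, 166.
Combined cut positions: 116, 131, 155, 166, 199, 216.
Linear molecule, 6 cuts → 7 fragments:
  1–116 → 116 bp
  117–131 → 15 bp
  132–155 → 24 bp
  156–166 → 11 bp
  167–199 → 33 bp
  200–216 → 17 bp
  217–278 → 62 bp
Sorted largest to smallest: 116, 62, 33, 24, 17, 15, 11 bp.

116, 62, 33, 24, 17, 15, 11 bp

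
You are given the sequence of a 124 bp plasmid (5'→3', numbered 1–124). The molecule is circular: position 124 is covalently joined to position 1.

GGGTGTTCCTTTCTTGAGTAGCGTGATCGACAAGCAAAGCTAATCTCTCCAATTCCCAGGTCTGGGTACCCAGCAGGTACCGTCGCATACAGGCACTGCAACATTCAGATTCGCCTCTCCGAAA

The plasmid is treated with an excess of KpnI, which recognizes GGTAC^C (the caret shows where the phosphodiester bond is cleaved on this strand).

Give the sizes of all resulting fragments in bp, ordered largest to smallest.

113, 11 bp

KpnI sites (GGTACC) start at positions 65, 76.
KpnI cuts after base 5 of each site (before the last base), so after positions 69, 80.
Circular molecule, 2 cuts → 2 fragments:
  70–80 → 11 bp
  81–124 then 1–69 → 44 + 69 = 113 bp
Sorted largest to smallest: 113, 11 bp.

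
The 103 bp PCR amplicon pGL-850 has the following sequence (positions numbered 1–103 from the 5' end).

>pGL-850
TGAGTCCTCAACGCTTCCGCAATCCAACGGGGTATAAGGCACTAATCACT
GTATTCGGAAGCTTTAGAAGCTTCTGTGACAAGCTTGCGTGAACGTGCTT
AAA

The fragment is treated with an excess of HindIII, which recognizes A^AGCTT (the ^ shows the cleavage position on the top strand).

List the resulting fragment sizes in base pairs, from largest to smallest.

59, 22, 13, 9 bp

HindIII sites (AAGCTT) start at positions 59, 68, 81.
HindIII cuts after the first base of each site, so after positions 59, 68, 81.
Linear molecule, 3 cuts → 4 fragments:
  1–59 → 59 bp
  60–68 → 9 bp
  69–81 → 13 bp
  82–103 → 22 bp
Sorted largest to smallest: 59, 22, 13, 9 bp.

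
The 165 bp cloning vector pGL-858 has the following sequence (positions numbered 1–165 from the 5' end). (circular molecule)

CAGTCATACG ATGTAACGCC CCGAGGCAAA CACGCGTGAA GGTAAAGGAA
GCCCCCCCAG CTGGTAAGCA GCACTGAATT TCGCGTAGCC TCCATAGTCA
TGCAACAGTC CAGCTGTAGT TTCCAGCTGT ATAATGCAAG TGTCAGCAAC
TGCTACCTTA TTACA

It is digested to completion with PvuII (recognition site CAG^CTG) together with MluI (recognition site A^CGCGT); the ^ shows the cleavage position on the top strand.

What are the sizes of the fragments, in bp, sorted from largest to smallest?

PvuII sites (CAGCTG) start at positions 58, 111, 124.
PvuII cuts after base 3 of each site, so after positions 60, 113, 126.
The MluI site (ACGCGT) starts at position 32.
MluI cuts after the first base of each site, so after position 32.
Combined cut positions: 32, 60, 113, 126.
Circular molecule, 4 cuts → 4 fragments:
  33–60 → 28 bp
  61–113 → 53 bp
  114–126 → 13 bp
  127–165 then 1–32 → 39 + 32 = 71 bp
Sorted largest to smallest: 71, 53, 28, 13 bp.

71, 53, 28, 13 bp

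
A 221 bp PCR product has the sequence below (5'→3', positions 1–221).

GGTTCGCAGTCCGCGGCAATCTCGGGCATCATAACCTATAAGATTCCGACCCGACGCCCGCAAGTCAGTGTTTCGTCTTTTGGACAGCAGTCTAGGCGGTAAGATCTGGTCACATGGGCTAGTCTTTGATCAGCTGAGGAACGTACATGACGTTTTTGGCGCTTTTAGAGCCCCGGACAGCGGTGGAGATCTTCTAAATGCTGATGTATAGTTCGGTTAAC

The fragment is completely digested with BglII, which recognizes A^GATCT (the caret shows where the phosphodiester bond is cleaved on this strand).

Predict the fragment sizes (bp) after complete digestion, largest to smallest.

BglII sites (AGATCT) start at positions 102, 187.
BglII cuts after the first base of each site, so after positions 102, 187.
Linear molecule, 2 cuts → 3 fragments:
  1–102 → 102 bp
  103–187 → 85 bp
  188–221 → 34 bp
Sorted largest to smallest: 102, 85, 34 bp.

102, 85, 34 bp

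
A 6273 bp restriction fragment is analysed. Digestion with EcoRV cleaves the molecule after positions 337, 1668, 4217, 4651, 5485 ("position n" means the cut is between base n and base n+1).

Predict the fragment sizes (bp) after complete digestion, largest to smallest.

2549, 1331, 834, 788, 434, 337 bp

Linear molecule, 5 cuts → 6 fragments:
  337 − 0 = 337 bp
  1668 − 337 = 1331 bp
  4217 − 1668 = 2549 bp
  4651 − 4217 = 434 bp
  5485 − 4651 = 834 bp
  6273 − 5485 = 788 bp
Sorted largest to smallest: 2549, 1331, 834, 788, 434, 337 bp.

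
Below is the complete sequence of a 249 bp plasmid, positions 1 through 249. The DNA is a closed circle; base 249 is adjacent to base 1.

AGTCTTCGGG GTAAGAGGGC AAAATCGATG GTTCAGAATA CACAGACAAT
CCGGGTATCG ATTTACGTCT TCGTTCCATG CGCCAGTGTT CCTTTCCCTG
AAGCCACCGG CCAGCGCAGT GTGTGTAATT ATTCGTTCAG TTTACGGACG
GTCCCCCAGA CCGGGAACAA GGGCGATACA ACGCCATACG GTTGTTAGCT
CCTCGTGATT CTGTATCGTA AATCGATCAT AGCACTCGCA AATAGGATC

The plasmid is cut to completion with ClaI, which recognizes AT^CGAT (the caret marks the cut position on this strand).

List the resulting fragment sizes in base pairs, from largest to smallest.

ClaI sites (ATCGAT) start at positions 24, 57, 222.
ClaI cuts after base 2 of each site, so after positions 25, 58, 223.
Circular molecule, 3 cuts → 3 fragments:
  26–58 → 33 bp
  59–223 → 165 bp
  224–249 then 1–25 → 26 + 25 = 51 bp
Sorted largest to smallest: 165, 51, 33 bp.

165, 51, 33 bp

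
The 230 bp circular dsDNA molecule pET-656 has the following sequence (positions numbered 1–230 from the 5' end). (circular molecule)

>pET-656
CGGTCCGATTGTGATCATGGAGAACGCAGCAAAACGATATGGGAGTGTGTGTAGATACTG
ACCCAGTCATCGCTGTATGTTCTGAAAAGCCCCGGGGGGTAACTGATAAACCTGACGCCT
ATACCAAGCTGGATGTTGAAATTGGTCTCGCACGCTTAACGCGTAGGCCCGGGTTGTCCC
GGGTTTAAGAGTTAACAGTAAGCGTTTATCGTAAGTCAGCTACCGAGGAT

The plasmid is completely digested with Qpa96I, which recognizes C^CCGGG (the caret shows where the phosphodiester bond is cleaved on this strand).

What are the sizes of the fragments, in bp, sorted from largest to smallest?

143, 77, 10 bp

Qpa96I sites (CCCGGG) start at positions 91, 168, 178.
Qpa96I cuts after the first base of each site, so after positions 91, 168, 178.
Circular molecule, 3 cuts → 3 fragments:
  92–168 → 77 bp
  169–178 → 10 bp
  179–230 then 1–91 → 52 + 91 = 143 bp
Sorted largest to smallest: 143, 77, 10 bp.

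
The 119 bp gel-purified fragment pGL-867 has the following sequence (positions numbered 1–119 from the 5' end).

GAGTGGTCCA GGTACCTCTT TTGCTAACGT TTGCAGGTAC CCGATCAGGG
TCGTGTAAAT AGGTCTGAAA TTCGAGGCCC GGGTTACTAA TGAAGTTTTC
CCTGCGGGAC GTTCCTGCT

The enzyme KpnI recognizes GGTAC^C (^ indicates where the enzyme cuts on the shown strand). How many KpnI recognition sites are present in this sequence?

2

GGTACC occurs starting at positions 11, 36.
KpnI cuts at 2 sites.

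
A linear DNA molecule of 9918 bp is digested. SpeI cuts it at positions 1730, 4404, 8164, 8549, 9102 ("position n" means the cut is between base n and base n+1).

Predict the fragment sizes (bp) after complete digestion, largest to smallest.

3760, 2674, 1730, 816, 553, 385 bp

Linear molecule, 5 cuts → 6 fragments:
  1730 − 0 = 1730 bp
  4404 − 1730 = 2674 bp
  8164 − 4404 = 3760 bp
  8549 − 8164 = 385 bp
  9102 − 8549 = 553 bp
  9918 − 9102 = 816 bp
Sorted largest to smallest: 3760, 2674, 1730, 816, 553, 385 bp.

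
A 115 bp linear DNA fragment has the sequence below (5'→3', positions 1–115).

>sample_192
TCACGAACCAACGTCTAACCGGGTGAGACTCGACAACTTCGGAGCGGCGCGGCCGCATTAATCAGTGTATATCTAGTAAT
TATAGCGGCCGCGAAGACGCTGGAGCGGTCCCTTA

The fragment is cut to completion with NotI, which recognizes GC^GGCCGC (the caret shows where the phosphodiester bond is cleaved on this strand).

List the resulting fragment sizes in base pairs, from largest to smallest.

NotI sites (GCGGCCGC) start at positions 49, 85.
NotI cuts after base 2 of each site, so after positions 50, 86.
Linear molecule, 2 cuts → 3 fragments:
  1–50 → 50 bp
  51–86 → 36 bp
  87–115 → 29 bp
Sorted largest to smallest: 50, 36, 29 bp.

50, 36, 29 bp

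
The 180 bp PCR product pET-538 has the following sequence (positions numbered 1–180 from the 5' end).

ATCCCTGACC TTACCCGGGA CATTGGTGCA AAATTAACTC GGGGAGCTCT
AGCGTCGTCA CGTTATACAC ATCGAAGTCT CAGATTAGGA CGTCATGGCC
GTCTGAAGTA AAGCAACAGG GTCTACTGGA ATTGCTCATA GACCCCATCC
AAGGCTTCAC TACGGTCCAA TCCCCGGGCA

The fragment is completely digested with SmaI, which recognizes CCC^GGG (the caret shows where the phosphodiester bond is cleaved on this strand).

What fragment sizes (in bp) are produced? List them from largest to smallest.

159, 16, 5 bp

SmaI sites (CCCGGG) start at positions 14, 173.
SmaI cuts after base 3 of each site, so after positions 16, 175.
Linear molecule, 2 cuts → 3 fragments:
  1–16 → 16 bp
  17–175 → 159 bp
  176–180 → 5 bp
Sorted largest to smallest: 159, 16, 5 bp.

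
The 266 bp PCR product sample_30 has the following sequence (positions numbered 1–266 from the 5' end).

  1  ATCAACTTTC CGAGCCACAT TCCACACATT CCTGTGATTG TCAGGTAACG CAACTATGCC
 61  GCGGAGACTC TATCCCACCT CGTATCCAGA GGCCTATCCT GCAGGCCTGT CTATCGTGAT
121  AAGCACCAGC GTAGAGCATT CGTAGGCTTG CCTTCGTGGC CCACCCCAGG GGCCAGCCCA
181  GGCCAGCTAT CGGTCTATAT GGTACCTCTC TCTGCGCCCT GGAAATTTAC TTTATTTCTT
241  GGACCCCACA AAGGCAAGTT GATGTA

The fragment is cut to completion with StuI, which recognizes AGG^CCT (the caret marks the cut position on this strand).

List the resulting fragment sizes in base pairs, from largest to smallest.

StuI sites (AGGCCT) start at positions 90, 103.
StuI cuts after base 3 of each site, so after positions 92, 105.
Linear molecule, 2 cuts → 3 fragments:
  1–92 → 92 bp
  93–105 → 13 bp
  106–266 → 161 bp
Sorted largest to smallest: 161, 92, 13 bp.

161, 92, 13 bp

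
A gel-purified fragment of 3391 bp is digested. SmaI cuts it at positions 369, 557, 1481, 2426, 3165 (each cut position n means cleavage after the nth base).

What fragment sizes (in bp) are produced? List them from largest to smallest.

Linear molecule, 5 cuts → 6 fragments:
  369 − 0 = 369 bp
  557 − 369 = 188 bp
  1481 − 557 = 924 bp
  2426 − 1481 = 945 bp
  3165 − 2426 = 739 bp
  3391 − 3165 = 226 bp
Sorted largest to smallest: 945, 924, 739, 369, 226, 188 bp.

945, 924, 739, 369, 226, 188 bp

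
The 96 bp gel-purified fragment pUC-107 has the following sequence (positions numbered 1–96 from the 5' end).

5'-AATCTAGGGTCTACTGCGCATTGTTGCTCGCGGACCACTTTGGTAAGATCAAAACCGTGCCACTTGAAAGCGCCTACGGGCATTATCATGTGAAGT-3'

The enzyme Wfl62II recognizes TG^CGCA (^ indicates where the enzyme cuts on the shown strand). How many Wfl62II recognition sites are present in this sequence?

TGCGCA occurs starting at position 15.
Wfl62II cuts at 1 site.

1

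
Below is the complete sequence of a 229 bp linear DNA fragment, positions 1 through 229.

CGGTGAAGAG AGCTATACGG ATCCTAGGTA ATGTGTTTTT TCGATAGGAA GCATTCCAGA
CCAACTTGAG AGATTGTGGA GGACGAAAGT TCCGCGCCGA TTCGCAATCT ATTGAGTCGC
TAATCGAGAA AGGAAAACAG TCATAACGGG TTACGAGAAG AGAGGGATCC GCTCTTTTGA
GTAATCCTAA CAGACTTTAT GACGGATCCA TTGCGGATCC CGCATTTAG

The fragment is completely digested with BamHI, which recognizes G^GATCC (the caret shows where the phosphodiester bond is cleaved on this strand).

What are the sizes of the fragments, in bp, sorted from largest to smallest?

BamHI sites (GGATCC) start at positions 19, 165, 204, 215.
BamHI cuts after the first base of each site, so after positions 19, 165, 204, 215.
Linear molecule, 4 cuts → 5 fragments:
  1–19 → 19 bp
  20–165 → 146 bp
  166–204 → 39 bp
  205–215 → 11 bp
  216–229 → 14 bp
Sorted largest to smallest: 146, 39, 19, 14, 11 bp.

146, 39, 19, 14, 11 bp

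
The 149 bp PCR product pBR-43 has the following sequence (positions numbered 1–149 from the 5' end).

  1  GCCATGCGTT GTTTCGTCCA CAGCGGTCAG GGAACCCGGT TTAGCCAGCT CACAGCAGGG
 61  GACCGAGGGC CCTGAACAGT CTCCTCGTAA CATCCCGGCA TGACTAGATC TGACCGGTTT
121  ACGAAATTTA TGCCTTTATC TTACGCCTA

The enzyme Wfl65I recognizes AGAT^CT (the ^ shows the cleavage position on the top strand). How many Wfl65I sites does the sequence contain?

1

AGATCT occurs starting at position 106.
Wfl65I cuts at 1 site.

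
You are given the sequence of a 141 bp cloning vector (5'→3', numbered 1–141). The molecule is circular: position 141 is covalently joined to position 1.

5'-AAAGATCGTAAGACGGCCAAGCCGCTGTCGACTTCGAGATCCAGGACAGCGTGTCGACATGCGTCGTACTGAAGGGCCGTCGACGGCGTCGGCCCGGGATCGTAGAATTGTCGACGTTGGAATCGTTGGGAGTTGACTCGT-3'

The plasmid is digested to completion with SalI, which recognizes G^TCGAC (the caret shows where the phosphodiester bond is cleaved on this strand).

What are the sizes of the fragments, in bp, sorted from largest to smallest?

SalI sites (GTCGAC) start at positions 27, 53, 79, 110.
SalI cuts after the first base of each site, so after positions 27, 53, 79, 110.
Circular molecule, 4 cuts → 4 fragments:
  28–53 → 26 bp
  54–79 → 26 bp
  80–110 → 31 bp
  111–141 then 1–27 → 31 + 27 = 58 bp
Sorted largest to smallest: 58, 31, 26, 26 bp.

58, 31, 26, 26 bp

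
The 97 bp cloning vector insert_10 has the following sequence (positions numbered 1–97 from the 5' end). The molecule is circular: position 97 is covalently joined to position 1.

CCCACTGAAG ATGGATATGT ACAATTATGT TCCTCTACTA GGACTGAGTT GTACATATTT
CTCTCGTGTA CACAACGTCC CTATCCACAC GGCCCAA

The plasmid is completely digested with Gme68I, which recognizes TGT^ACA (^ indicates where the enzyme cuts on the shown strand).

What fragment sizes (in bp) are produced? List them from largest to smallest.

Gme68I sites (TGTACA) start at positions 18, 50, 67.
Gme68I cuts after base 3 of each site, so after positions 20, 52, 69.
Circular molecule, 3 cuts → 3 fragments:
  21–52 → 32 bp
  53–69 → 17 bp
  70–97 then 1–20 → 28 + 20 = 48 bp
Sorted largest to smallest: 48, 32, 17 bp.

48, 32, 17 bp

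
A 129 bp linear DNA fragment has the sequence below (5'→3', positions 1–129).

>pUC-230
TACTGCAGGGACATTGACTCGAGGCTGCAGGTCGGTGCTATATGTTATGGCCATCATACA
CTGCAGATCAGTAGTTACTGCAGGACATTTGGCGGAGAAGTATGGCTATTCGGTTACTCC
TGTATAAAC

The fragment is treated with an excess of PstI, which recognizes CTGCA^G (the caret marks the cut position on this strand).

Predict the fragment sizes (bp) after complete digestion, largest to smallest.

PstI sites (CTGCAG) start at positions 3, 25, 61, 78.
PstI cuts after base 5 of each site (before the last base), so after positions 7, 29, 65, 82.
Linear molecule, 4 cuts → 5 fragments:
  1–7 → 7 bp
  8–29 → 22 bp
  30–65 → 36 bp
  66–82 → 17 bp
  83–129 → 47 bp
Sorted largest to smallest: 47, 36, 22, 17, 7 bp.

47, 36, 22, 17, 7 bp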